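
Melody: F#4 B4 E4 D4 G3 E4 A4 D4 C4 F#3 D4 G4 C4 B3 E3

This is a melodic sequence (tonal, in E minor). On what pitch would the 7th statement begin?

With a 5-note motive the entries are F#4, E4, D4, each down a 2nd from the previous.
Continuing: C4 → B3 → A3 → G3. Statement 7 starts on G3.

G3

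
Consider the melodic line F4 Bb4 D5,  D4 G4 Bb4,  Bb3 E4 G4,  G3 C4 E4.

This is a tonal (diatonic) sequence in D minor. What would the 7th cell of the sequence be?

A2 D3 F3

With a 3-note motive the entries are F4, D4, Bb3, G3, each down a 3rd from the previous.
Continuing the starts: E3 → C3 → A2.
Statement 7 starts on A2 and keeps the same diatonic contour: A2 D3 F3.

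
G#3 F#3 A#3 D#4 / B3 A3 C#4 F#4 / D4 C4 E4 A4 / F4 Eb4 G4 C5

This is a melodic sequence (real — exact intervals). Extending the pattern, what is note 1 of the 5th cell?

With 4-note cells, note 1 of each statement runs G#3, B3, D4, F4.
One more up a 3rd gives Ab4.

Ab4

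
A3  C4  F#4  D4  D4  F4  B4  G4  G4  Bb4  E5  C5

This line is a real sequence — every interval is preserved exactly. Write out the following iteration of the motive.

With a 4-note motive the entries are A3, D4, G4, each up a 4th from the previous.
So cell 4 is C5 Eb5 A5 F5.

C5 Eb5 A5 F5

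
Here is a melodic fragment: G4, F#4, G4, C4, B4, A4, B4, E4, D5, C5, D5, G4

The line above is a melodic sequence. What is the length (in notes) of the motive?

4

12 notes total. Splitting into 3 groups of 4:
G4 F#4 G4 C4 | B4 A4 B4 E4 | D5 C5 D5 G4
Each cell is the previous one up a 3rd — so the unit is 4 notes.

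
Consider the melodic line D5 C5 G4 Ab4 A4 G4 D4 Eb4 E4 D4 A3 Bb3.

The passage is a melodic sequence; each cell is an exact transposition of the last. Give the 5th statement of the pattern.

With a 4-note motive the entries are D5, A4, E4, each down a 4th from the previous.
Extending down a 4th: B3 → F#3.
From F#3 the exact shape gives F#3 E3 B2 C3.

F#3 E3 B2 C3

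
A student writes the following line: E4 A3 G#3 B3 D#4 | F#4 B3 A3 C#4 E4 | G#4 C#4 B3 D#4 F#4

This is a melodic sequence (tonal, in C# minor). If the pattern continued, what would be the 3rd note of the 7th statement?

F#4

Grouping in 5s, the 3rd note of each cell is G#3, A3, B3.
Each moves up a 2nd. Continuing: C#4 → D#4 → E4 → F#4.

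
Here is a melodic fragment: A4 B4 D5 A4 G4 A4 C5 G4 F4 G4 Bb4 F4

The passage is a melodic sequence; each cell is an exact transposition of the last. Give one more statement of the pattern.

The 4-note cells begin on A4, G4, F4 — each down a 2nd from the last.
So cell 4 is Eb4 F4 Ab4 Eb4.

Eb4 F4 Ab4 Eb4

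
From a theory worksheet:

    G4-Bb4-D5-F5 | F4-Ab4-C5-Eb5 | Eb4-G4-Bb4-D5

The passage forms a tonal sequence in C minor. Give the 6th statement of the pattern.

Bb3 D4 F4 Ab4

With a 4-note motive the entries are G4, F4, Eb4, each down a 2nd from the previous.
Continuing the starts: D4 → C4 → Bb3.
Statement 6 starts on Bb3 and keeps the same diatonic contour: Bb3 D4 F4 Ab4.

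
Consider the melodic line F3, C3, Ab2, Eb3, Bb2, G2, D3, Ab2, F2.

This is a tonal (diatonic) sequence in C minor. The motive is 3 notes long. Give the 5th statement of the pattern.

Bb2 F2 D2

The 3-note cells begin on F3, Eb3, D3 — each down a 2nd from the last.
Carrying on: C3 → Bb2.
So cell 5 is Bb2 F2 D2.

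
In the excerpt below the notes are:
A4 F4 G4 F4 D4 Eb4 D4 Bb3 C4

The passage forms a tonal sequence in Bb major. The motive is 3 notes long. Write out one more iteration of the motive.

Bb3 G3 A3

With a 3-note motive the entries are A4, F4, D4, each down a 3rd from the previous.
Statement 4 starts on Bb3 and keeps the same diatonic contour: Bb3 G3 A3.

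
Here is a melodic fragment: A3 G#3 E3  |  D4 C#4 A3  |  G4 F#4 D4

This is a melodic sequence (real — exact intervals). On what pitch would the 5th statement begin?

F5

With a 3-note motive the entries are A3, D4, G4, each up a 4th from the previous.
Continuing: C5 → F5. Statement 5 starts on F5.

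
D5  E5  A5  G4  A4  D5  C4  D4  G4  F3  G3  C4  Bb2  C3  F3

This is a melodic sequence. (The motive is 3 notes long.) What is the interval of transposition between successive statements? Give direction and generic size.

down a 5th

The 3-note cells begin on D5, G4, C4, F3, Bb2 — each down a 5th from the last.
D5 to G4 is down a 5th.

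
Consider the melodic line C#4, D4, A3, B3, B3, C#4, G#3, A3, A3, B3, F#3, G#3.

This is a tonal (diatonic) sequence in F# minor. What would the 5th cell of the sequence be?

F#3 G#3 D3 E3

The 4-note cells begin on C#4, B3, A3 — each down a 2nd from the last.
Extending down a 2nd: G#3 → F#3.
Statement 5 starts on F#3 and keeps the same diatonic contour: F#3 G#3 D3 E3.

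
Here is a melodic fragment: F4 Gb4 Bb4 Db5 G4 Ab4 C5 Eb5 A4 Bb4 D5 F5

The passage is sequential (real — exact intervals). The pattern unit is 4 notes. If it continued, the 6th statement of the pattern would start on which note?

D#5

Unit = 4 notes; the statements start on F4, G4, A4, moving up a 2nd each time.
Continuing: B4 → C#5 → D#5. Statement 6 starts on D#5.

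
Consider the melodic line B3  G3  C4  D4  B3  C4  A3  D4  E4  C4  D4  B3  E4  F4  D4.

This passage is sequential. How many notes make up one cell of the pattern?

5

There are 15 notes; a 5-note unit gives 3 cells:
B3 G3 C4 D4 B3 | C4 A3 D4 E4 C4 | D4 B3 E4 F4 D4
That's a consistent up a 2nd shift per cell, and no other grouping gives one.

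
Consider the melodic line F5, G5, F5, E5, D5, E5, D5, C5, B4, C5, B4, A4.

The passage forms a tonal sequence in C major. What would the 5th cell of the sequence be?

With a 4-note motive the entries are F5, D5, B4, each down a 3rd from the previous.
Carrying on: G4 → E4.
From E4 the diatonic shape gives E4 F4 E4 D4.

E4 F4 E4 D4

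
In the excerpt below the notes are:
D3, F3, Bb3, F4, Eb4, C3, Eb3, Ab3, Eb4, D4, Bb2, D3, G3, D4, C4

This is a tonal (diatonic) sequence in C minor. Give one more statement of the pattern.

Taking 5-note groups, the heads are D3, C3, Bb2: the pattern moves down a 2nd.
So cell 4 is Ab2 C3 F3 C4 Bb3.

Ab2 C3 F3 C4 Bb3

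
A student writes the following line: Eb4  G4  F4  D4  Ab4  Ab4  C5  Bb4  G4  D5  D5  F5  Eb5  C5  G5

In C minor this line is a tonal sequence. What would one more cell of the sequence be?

G5 Bb5 Ab5 F5 C6

Unit = 5 notes; the statements start on Eb4, Ab4, D5, moving up a 4th each time.
From G5 the diatonic shape gives G5 Bb5 Ab5 F5 C6.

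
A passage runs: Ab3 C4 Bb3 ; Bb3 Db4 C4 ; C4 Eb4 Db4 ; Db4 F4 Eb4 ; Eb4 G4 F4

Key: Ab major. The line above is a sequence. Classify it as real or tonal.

Every note is diatonic to Ab major.
Cell 1 has +4 semitones from note 1 to 2, but cell 2 has +3 — the interval quality changes while the contour stays the same, which is the hallmark of a tonal sequence.

tonal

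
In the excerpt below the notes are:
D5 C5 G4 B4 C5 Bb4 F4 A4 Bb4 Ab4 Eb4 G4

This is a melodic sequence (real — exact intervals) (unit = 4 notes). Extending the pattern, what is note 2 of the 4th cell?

Gb4

The unit is 4 notes. Position-2 pitches of the 3 shown cells: C5, Bb4, Ab4.
One more down a 2nd gives Gb4.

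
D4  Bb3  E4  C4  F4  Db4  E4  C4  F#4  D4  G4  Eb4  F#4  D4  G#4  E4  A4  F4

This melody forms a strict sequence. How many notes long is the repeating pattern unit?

There are 18 notes; a 6-note unit gives 3 cells:
D4 Bb3 E4 C4 F4 Db4 | E4 C4 F#4 D4 G4 Eb4 | F#4 D4 G#4 E4 A4 F4
Each cell is the previous one up a 2nd — so the unit is 6 notes.

6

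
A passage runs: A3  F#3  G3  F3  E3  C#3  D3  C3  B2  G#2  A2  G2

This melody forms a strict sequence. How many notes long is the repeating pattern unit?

4

There are 12 notes; a 4-note unit gives 3 cells:
A3 F#3 G3 F3 | E3 C#3 D3 C3 | B2 G#2 A2 G2
Each cell is the previous one down a 4th — so the unit is 4 notes.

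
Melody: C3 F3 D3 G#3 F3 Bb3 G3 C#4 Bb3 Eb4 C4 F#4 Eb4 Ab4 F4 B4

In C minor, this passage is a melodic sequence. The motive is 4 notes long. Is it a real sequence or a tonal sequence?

real

Each cell has the same semitone pattern (5, -3, 6) — intervals are preserved exactly.
And C#4 lies outside C minor, so the sequence is real rather than tonal.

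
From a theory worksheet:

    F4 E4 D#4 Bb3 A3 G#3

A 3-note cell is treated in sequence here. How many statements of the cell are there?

6 notes in groups of 3 gives 6/3 = 2 statements.
Starts: F4, Bb3 — each down a 5th.

2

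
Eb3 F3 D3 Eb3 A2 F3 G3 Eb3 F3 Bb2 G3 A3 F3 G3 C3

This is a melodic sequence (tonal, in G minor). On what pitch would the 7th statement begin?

With a 5-note motive the entries are Eb3, F3, G3, each up a 2nd from the previous.
Extending the heads up a 2nd: A3 → Bb3 → C4 → D4.

D4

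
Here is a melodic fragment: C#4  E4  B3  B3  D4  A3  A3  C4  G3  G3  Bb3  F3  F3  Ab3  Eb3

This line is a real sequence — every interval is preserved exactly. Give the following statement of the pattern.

With a 3-note motive the entries are C#4, B3, A3, G3, F3, each down a 2nd from the previous.
So cell 6 is Eb3 Gb3 Db3.

Eb3 Gb3 Db3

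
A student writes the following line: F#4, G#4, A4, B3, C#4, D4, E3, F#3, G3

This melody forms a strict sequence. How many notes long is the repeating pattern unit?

Try groups of 3 (3 cells in 9 notes):
F#4 G#4 A4 | B3 C#4 D4 | E3 F#3 G3
That's a consistent down a 5th shift per cell, and no other grouping gives one.

3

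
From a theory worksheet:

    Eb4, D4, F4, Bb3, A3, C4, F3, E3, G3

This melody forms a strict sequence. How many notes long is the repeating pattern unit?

9 notes total. Splitting into 3 groups of 3:
Eb4 D4 F4 | Bb3 A3 C4 | F3 E3 G3
That's a consistent down a 4th shift per cell, and no other grouping gives one.

3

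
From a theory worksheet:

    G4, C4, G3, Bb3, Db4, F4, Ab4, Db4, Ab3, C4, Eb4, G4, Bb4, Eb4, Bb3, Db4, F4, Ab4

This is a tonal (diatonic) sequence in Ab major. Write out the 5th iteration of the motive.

The 6-note cells begin on G4, Ab4, Bb4 — each up a 2nd from the last.
Continuing the starts: C5 → Db5.
From Db5 the diatonic shape gives Db5 G4 Db4 F4 Ab4 C5.

Db5 G4 Db4 F4 Ab4 C5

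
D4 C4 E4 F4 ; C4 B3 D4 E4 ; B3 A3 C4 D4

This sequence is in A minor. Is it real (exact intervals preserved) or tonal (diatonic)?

Every note is diatonic to A minor.
Cell 1 has -2 semitones from note 1 to 2, but cell 2 has -1 — the interval quality changes while the contour stays the same, which is the hallmark of a tonal sequence.

tonal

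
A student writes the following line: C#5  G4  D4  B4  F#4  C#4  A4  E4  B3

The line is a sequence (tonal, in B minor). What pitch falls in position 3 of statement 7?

Grouping in 3s, the 3rd note of each cell is D4, C#4, B3.
Extending down a 2nd: A3 → G3 → F#3 → E3.

E3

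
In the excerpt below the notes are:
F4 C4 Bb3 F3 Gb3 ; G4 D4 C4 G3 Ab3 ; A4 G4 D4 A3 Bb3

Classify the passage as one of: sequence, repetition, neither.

Note 2 of cell 3 is G4; if this were a sequence it would be E4. No unit length gives a consistent transposition pattern.

neither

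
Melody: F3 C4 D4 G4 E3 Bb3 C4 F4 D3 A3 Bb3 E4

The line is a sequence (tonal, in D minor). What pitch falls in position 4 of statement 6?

With 4-note cells, note 4 of each statement runs G4, F4, E4.
Each moves down a 2nd. Continuing: D4 → C4 → Bb3.

Bb3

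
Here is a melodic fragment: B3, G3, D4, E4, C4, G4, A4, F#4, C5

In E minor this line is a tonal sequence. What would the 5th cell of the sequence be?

G5 E5 B5

Taking 3-note groups, the heads are B3, E4, A4: the pattern moves up a 4th.
Extending up a 4th: D5 → G5.
From G5 the diatonic shape gives G5 E5 B5.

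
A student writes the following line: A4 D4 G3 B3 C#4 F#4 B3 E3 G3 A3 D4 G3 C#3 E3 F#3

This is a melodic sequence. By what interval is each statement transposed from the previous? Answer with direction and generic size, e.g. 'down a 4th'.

With a 5-note motive the entries are A4, F#4, D4, each down a 3rd from the previous.
From A4 to F#4: down a 3rd.

down a 3rd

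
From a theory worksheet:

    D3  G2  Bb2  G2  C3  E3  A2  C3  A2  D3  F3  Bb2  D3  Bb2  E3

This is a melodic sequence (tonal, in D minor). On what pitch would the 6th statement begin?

Bb3

The 5-note cells begin on D3, E3, F3 — each up a 2nd from the last.
Continuing: G3 → A3 → Bb3. Statement 6 starts on Bb3.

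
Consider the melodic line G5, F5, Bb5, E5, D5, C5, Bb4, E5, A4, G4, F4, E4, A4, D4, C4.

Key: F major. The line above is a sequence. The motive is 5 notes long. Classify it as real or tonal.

Every note is diatonic to F major.
Cell 1 has +5 semitones from note 2 to 3, but cell 2 has +6 — the interval quality changes while the contour stays the same, which is the hallmark of a tonal sequence.

tonal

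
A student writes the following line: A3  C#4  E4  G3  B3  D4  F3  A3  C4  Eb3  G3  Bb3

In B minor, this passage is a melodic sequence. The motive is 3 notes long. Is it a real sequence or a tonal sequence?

real

Each cell has the same semitone pattern (4, 3) — intervals are preserved exactly.
And F3 lies outside B minor, so the sequence is real rather than tonal.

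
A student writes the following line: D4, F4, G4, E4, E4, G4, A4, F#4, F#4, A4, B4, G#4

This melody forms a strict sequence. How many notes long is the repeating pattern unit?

4

Try groups of 4 (3 cells in 12 notes):
D4 F4 G4 E4 | E4 G4 A4 F#4 | F#4 A4 B4 G#4
Every group is a transposition up a 2nd of the one before; no shorter unit works.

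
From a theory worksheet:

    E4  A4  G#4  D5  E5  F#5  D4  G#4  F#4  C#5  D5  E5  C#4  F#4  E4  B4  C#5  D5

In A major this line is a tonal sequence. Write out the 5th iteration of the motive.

The 6-note cells begin on E4, D4, C#4 — each down a 2nd from the last.
Extending down a 2nd: B3 → A3.
From A3 the diatonic shape gives A3 D4 C#4 G#4 A4 B4.

A3 D4 C#4 G#4 A4 B4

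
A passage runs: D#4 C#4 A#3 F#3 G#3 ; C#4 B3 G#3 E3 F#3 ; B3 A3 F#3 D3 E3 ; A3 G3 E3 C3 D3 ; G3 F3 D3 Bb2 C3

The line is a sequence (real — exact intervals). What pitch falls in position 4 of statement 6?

The unit is 5 notes. Position-4 pitches of the 5 shown cells: F#3, E3, D3, C3, Bb2.
From Bb2, down a 2nd gives Ab2.

Ab2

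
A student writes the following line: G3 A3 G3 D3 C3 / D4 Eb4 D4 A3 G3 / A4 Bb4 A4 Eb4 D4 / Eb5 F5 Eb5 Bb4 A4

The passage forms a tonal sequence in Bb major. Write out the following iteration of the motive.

Bb5 C6 Bb5 F5 Eb5

Unit = 5 notes; the statements start on G3, D4, A4, Eb5, moving up a 5th each time.
From Bb5 the diatonic shape gives Bb5 C6 Bb5 F5 Eb5.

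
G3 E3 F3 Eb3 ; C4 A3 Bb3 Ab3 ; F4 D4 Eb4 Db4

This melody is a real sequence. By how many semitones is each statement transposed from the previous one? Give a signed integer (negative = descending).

5

Taking 4-note groups, the heads are G3, C4, F4: the pattern moves up a 4th.
G3→C4 is 60 − 55 = 5 semitones.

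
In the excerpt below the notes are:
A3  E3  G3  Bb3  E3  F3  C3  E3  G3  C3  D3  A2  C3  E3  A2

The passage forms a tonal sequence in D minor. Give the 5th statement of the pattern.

G2 D2 F2 A2 D2

With a 5-note motive the entries are A3, F3, D3, each down a 3rd from the previous.
Extending down a 3rd: Bb2 → G2.
Statement 5 starts on G2 and keeps the same diatonic contour: G2 D2 F2 A2 D2.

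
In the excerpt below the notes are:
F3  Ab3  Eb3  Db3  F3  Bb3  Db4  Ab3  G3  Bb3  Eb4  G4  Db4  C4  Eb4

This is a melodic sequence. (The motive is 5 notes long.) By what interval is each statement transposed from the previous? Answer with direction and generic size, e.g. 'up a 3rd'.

up a 4th

Taking 5-note groups, the heads are F3, Bb3, Eb4: the pattern moves up a 4th.
F3 to Bb3 is up a 4th.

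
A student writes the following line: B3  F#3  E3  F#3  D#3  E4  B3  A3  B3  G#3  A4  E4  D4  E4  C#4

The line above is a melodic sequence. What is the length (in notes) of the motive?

There are 15 notes; a 5-note unit gives 3 cells:
B3 F#3 E3 F#3 D#3 | E4 B3 A3 B3 G#3 | A4 E4 D4 E4 C#4
That's a consistent up a 4th shift per cell, and no other grouping gives one.

5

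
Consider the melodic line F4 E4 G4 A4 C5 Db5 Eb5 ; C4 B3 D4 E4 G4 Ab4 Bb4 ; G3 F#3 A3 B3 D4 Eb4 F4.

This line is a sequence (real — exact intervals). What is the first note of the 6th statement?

The 7-note cells begin on F4, C4, G3 — each down a 4th from the last.
Extending the heads down a 4th: D3 → A2 → E2.

E2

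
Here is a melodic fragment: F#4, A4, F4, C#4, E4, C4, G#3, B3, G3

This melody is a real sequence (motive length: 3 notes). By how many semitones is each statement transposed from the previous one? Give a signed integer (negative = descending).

-5

With a 3-note motive the entries are F#4, C#4, G#3, each down a 4th from the previous.
Counting half-steps from F#4 to C#4: -5.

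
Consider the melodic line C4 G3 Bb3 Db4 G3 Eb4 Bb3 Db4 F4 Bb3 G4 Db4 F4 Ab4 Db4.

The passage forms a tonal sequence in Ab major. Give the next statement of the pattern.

The 5-note cells begin on C4, Eb4, G4 — each up a 3rd from the last.
So cell 4 is Bb4 F4 Ab4 C5 F4.

Bb4 F4 Ab4 C5 F4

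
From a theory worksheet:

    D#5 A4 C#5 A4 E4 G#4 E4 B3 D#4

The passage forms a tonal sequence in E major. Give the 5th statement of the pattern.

F#3 C#3 E3

Unit = 3 notes; the statements start on D#5, A4, E4, moving down a 4th each time.
Extending down a 4th: B3 → F#3.
From F#3 the diatonic shape gives F#3 C#3 E3.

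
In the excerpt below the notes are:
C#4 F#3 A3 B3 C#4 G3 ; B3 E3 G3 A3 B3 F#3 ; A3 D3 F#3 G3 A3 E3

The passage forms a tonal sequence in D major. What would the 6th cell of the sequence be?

E3 A2 C#3 D3 E3 B2

Taking 6-note groups, the heads are C#4, B3, A3: the pattern moves down a 2nd.
Extending down a 2nd: G3 → F#3 → E3.
From E3 the diatonic shape gives E3 A2 C#3 D3 E3 B2.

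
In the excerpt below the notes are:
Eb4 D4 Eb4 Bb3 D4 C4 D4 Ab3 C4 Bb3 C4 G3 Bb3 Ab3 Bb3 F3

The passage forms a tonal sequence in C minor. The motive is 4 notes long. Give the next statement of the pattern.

Ab3 G3 Ab3 Eb3

With a 4-note motive the entries are Eb4, D4, C4, Bb3, each down a 2nd from the previous.
So cell 5 is Ab3 G3 Ab3 Eb3.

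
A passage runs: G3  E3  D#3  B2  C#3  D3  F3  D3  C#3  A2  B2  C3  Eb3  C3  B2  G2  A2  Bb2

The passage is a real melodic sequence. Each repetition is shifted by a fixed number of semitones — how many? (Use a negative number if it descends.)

-2

Unit = 6 notes; the statements start on G3, F3, Eb3, moving down a 2nd each time.
Counting half-steps from G3 to F3: -2.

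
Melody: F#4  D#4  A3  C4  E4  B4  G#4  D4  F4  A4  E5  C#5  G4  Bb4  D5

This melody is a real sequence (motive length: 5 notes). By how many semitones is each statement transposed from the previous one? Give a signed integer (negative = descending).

Unit = 5 notes; the statements start on F#4, B4, E5, moving up a 4th each time.
F#4 to B4 spans +5 semitones.

5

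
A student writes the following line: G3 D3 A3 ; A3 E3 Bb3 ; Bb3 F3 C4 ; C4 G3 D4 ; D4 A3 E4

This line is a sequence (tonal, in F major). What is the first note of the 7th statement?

Unit = 3 notes; the statements start on G3, A3, Bb3, C4, D4, moving up a 2nd each time.
Extending the heads up a 2nd: E4 → F4.

F4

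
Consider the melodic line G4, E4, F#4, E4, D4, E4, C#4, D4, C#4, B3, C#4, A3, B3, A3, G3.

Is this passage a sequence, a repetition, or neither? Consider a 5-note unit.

sequence

Each 5-note cell is the previous one transposed down a 3rd.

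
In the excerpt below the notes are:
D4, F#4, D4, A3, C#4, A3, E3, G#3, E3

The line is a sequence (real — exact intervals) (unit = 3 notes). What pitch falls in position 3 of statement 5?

Grouping in 3s, the 3rd note of each cell is D4, A3, E3.
Carrying that down a 4th forward: B2 → F#2.

F#2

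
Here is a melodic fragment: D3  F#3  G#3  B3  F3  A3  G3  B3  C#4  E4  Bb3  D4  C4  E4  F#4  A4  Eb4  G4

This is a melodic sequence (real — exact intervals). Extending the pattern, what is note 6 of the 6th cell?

With 6-note cells, note 6 of each statement runs A3, D4, G4.
Extending up a 4th: C5 → F5 → Bb5.

Bb5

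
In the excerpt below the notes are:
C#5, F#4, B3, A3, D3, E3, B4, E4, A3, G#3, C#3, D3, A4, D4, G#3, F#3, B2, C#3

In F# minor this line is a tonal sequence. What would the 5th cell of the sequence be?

The 6-note cells begin on C#5, B4, A4 — each down a 2nd from the last.
Continuing the starts: G#4 → F#4.
From F#4 the diatonic shape gives F#4 B3 E3 D3 G#2 A2.

F#4 B3 E3 D3 G#2 A2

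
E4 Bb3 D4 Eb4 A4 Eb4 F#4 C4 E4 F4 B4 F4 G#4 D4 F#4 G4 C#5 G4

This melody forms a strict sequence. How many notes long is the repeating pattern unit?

6

There are 18 notes; a 6-note unit gives 3 cells:
E4 Bb3 D4 Eb4 A4 Eb4 | F#4 C4 E4 F4 B4 F4 | G#4 D4 F#4 G4 C#5 G4
Each cell is the previous one up a 2nd — so the unit is 6 notes.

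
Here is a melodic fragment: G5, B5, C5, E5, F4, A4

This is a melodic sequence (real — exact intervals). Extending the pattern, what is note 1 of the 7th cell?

Db2

Grouping in 2s, the 1st note of each cell is G5, C5, F4.
Each moves down a 5th. Continuing: Bb3 → Eb3 → Ab2 → Db2.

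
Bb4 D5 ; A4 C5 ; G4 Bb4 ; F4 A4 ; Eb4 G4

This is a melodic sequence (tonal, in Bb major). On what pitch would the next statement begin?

D4

With a 2-note motive the entries are Bb4, A4, G4, F4, Eb4, each down a 2nd from the previous.
The next head, down a 2nd from Eb4, is D4.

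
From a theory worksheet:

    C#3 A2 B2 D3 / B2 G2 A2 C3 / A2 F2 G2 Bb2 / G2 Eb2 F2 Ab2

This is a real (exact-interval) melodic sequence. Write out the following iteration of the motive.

F2 Db2 Eb2 Gb2

The 4-note cells begin on C#3, B2, A2, G2 — each down a 2nd from the last.
Statement 5 starts on F2 and keeps the same exact contour: F2 Db2 Eb2 Gb2.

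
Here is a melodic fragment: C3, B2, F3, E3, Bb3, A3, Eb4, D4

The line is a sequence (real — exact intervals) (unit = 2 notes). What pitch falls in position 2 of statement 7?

The unit is 2 notes. Position-2 pitches of the 4 shown cells: B2, E3, A3, D4.
Each moves up a 4th. Continuing: G4 → C5 → F5.

F5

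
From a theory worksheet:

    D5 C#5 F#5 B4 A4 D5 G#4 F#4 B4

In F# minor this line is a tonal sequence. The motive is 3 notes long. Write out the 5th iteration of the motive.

Unit = 3 notes; the statements start on D5, B4, G#4, moving down a 3rd each time.
Extending down a 3rd: E4 → C#4.
So cell 5 is C#4 B3 E4.

C#4 B3 E4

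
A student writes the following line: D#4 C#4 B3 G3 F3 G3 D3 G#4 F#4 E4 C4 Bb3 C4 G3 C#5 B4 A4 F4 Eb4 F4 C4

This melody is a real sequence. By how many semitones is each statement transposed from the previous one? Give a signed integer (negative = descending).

Unit = 7 notes; the statements start on D#4, G#4, C#5, moving up a 4th each time.
D#4 to G#4 spans +5 semitones.

5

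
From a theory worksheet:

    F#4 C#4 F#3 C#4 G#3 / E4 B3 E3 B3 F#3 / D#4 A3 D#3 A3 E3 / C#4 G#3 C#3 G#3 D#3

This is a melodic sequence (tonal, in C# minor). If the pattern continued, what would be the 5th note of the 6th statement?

B2

Grouping in 5s, the 5th note of each cell is G#3, F#3, E3, D#3.
Each moves down a 2nd. Continuing: C#3 → B2.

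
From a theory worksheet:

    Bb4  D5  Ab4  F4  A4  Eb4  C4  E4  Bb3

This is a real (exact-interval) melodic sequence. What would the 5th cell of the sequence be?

Unit = 3 notes; the statements start on Bb4, F4, C4, moving down a 4th each time.
Extending down a 4th: G3 → D3.
From D3 the exact shape gives D3 F#3 C3.

D3 F#3 C3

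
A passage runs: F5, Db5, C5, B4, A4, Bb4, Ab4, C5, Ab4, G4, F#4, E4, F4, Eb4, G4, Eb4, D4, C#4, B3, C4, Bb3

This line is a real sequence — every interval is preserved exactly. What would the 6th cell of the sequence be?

E3 C3 B2 A#2 G#2 A2 G2

Taking 7-note groups, the heads are F5, C5, G4: the pattern moves down a 4th.
Continuing the starts: D4 → A3 → E3.
Statement 6 starts on E3 and keeps the same exact contour: E3 C3 B2 A#2 G#2 A2 G2.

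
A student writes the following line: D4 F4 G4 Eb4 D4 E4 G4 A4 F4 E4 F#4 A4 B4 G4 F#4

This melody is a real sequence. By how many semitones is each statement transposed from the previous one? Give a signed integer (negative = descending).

The 5-note cells begin on D4, E4, F#4 — each up a 2nd from the last.
D4→E4 is 64 − 62 = 2 semitones.

2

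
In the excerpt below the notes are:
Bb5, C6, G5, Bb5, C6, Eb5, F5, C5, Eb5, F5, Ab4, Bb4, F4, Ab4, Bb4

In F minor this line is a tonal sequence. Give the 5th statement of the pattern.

G3 Ab3 Eb3 G3 Ab3

Taking 5-note groups, the heads are Bb5, Eb5, Ab4: the pattern moves down a 5th.
Extending down a 5th: Db4 → G3.
Statement 5 starts on G3 and keeps the same diatonic contour: G3 Ab3 Eb3 G3 Ab3.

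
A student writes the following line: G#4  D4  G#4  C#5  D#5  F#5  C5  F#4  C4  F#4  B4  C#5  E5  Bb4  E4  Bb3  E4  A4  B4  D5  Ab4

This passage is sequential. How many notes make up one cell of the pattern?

7

Try groups of 7 (3 cells in 21 notes):
G#4 D4 G#4 C#5 D#5 F#5 C5 | F#4 C4 F#4 B4 C#5 E5 Bb4 | E4 Bb3 E4 A4 B4 D5 Ab4
That's a consistent down a 2nd shift per cell, and no other grouping gives one.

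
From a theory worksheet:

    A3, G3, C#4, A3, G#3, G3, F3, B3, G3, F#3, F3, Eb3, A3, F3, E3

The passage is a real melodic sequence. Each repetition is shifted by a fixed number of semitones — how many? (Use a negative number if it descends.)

-2

Unit = 5 notes; the statements start on A3, G3, F3, moving down a 2nd each time.
A3 to G3 spans -2 semitones.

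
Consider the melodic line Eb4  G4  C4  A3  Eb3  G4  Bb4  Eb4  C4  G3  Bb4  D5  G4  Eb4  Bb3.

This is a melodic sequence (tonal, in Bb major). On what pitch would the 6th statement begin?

A5

Taking 5-note groups, the heads are Eb4, G4, Bb4: the pattern moves up a 3rd.
Extending the heads up a 3rd: D5 → F5 → A5.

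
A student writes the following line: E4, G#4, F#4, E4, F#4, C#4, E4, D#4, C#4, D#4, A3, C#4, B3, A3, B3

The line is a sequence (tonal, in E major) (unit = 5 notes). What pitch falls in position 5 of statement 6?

Grouping in 5s, the 5th note of each cell is F#4, D#4, B3.
Extending down a 3rd: G#3 → E3 → C#3.

C#3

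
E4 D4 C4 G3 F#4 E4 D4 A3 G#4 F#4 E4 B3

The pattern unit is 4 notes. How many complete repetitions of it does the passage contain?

3

12 notes in groups of 4 gives 12/4 = 3 statements.
Starts: E4, F#4, G#4 — each up a 2nd.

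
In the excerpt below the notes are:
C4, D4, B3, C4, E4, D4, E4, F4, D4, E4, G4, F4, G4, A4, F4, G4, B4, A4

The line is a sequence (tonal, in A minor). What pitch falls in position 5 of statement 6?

A5

With 6-note cells, note 5 of each statement runs E4, G4, B4.
Extending up a 3rd: D5 → F5 → A5.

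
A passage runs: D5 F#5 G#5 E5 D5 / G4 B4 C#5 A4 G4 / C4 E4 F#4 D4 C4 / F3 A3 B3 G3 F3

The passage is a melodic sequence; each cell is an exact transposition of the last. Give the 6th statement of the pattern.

Eb2 G2 A2 F2 Eb2

The 5-note cells begin on D5, G4, C4, F3 — each down a 5th from the last.
Extending down a 5th: Bb2 → Eb2.
From Eb2 the exact shape gives Eb2 G2 A2 F2 Eb2.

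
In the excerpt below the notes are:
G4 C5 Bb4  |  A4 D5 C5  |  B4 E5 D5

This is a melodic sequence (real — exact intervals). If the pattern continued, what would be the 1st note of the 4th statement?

C#5

The unit is 3 notes. Position-1 pitches of the 3 shown cells: G4, A4, B4.
From B4, up a 2nd gives C#5.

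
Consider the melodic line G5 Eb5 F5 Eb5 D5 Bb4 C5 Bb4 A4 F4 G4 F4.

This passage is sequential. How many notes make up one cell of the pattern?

Try groups of 4 (3 cells in 12 notes):
G5 Eb5 F5 Eb5 | D5 Bb4 C5 Bb4 | A4 F4 G4 F4
Every group is a transposition down a 4th of the one before; no shorter unit works.

4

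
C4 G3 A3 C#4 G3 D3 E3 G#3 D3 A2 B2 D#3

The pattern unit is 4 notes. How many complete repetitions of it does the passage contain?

12 notes in groups of 4 gives 12/4 = 3 statements.
Starts: C4, G3, D3 — each down a 4th.

3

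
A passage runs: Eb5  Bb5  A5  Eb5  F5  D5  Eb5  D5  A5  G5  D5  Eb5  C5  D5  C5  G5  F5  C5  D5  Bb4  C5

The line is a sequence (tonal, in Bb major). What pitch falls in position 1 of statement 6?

G4

With 7-note cells, note 1 of each statement runs Eb5, D5, C5.
Carrying that down a 2nd forward: Bb4 → A4 → G4.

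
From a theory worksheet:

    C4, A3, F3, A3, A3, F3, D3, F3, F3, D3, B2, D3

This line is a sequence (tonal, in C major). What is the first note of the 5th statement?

B2

Unit = 4 notes; the statements start on C4, A3, F3, moving down a 3rd each time.
Extending the heads down a 3rd: D3 → B2.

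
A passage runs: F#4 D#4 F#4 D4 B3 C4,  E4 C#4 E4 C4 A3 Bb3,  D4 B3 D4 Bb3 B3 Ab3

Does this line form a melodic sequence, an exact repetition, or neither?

neither

Note 5 of cell 3 is B3; if this were a sequence it would be G3. No unit length gives a consistent transposition pattern.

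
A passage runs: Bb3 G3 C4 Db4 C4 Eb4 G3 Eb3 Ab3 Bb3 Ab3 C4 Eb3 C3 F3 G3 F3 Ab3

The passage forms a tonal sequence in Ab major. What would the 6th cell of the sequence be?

F2 Db2 G2 Ab2 G2 Bb2

With a 6-note motive the entries are Bb3, G3, Eb3, each down a 3rd from the previous.
Continuing the starts: C3 → Ab2 → F2.
Statement 6 starts on F2 and keeps the same diatonic contour: F2 Db2 G2 Ab2 G2 Bb2.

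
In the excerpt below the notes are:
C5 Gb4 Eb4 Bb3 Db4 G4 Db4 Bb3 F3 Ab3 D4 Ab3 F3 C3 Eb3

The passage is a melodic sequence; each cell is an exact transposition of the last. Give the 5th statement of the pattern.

E3 Bb2 G2 D2 F2

The 5-note cells begin on C5, G4, D4 — each down a 4th from the last.
Extending down a 4th: A3 → E3.
From E3 the exact shape gives E3 Bb2 G2 D2 F2.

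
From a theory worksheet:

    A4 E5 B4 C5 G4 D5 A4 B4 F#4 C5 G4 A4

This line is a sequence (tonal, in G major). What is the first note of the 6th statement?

Taking 4-note groups, the heads are A4, G4, F#4: the pattern moves down a 2nd.
Extending the heads down a 2nd: E4 → D4 → C4.

C4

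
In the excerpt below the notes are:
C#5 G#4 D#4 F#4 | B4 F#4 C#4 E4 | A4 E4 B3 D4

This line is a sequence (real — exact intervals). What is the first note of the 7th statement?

Db4

The 4-note cells begin on C#5, B4, A4 — each down a 2nd from the last.
Extending the heads down a 2nd: G4 → F4 → Eb4 → Db4.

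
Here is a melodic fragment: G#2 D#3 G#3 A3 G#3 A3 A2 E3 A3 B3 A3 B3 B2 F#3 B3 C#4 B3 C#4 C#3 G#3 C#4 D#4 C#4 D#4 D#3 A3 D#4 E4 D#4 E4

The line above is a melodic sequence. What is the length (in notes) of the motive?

There are 30 notes; a 6-note unit gives 5 cells:
G#2 D#3 G#3 A3 G#3 A3 | A2 E3 A3 B3 A3 B3 | B2 F#3 B3 C#4 B3 C#4 | C#3 G#3 C#4 D#4 C#4 D#4 | D#3 A3 D#4 E4 D#4 E4
Every group is a transposition up a 2nd of the one before; no shorter unit works.

6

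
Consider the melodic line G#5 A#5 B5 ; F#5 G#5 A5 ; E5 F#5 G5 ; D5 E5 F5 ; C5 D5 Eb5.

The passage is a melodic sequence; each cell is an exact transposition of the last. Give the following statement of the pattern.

The 3-note cells begin on G#5, F#5, E5, D5, C5 — each down a 2nd from the last.
So cell 6 is Bb4 C5 Db5.

Bb4 C5 Db5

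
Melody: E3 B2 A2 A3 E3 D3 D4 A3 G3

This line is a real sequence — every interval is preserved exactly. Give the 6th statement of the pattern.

F5 C5 Bb4

Unit = 3 notes; the statements start on E3, A3, D4, moving up a 4th each time.
Carrying on: G4 → C5 → F5.
So cell 6 is F5 C5 Bb4.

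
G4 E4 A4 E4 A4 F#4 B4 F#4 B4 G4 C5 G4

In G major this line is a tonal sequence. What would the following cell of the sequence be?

C5 A4 D5 A4

Unit = 4 notes; the statements start on G4, A4, B4, moving up a 2nd each time.
So cell 4 is C5 A4 D5 A4.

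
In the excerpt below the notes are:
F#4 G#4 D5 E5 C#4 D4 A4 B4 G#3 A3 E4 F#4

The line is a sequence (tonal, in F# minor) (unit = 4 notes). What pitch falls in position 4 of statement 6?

D3

The unit is 4 notes. Position-4 pitches of the 3 shown cells: E5, B4, F#4.
Extending down a 4th: C#4 → G#3 → D3.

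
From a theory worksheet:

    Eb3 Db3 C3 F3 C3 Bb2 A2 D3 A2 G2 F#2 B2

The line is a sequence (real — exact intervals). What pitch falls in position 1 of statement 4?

F#2

The unit is 4 notes. Position-1 pitches of the 3 shown cells: Eb3, C3, A2.
Each moves down a 3rd; the next is F#2.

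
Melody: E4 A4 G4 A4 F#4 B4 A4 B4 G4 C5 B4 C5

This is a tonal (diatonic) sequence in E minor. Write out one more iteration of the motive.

With a 4-note motive the entries are E4, F#4, G4, each up a 2nd from the previous.
Statement 4 starts on A4 and keeps the same diatonic contour: A4 D5 C5 D5.

A4 D5 C5 D5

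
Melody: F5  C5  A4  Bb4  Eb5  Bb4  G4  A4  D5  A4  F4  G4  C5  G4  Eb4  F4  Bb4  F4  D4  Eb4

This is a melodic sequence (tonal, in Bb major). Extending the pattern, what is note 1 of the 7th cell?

G4

The unit is 4 notes. Position-1 pitches of the 5 shown cells: F5, Eb5, D5, C5, Bb4.
Extending down a 2nd: A4 → G4.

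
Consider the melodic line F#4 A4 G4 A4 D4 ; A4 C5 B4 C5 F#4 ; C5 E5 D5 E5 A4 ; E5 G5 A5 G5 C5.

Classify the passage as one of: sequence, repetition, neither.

Note 3 of cell 4 is A5; if this were a sequence it would be F#5. No unit length gives a consistent transposition pattern.

neither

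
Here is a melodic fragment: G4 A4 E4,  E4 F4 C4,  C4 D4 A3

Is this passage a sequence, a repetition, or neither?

sequence

Each 3-note cell is the previous one transposed down a 3rd.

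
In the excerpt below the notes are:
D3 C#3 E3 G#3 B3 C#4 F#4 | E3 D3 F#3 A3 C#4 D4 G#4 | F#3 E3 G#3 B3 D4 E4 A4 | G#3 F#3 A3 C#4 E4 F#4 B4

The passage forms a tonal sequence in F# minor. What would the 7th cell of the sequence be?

C#4 B3 D4 F#4 A4 B4 E5

Unit = 7 notes; the statements start on D3, E3, F#3, G#3, moving up a 2nd each time.
Carrying on: A3 → B3 → C#4.
So cell 7 is C#4 B3 D4 F#4 A4 B4 E5.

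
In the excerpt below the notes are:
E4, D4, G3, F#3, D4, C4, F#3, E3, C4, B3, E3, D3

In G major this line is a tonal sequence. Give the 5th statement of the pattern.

Taking 4-note groups, the heads are E4, D4, C4: the pattern moves down a 2nd.
Carrying on: B3 → A3.
From A3 the diatonic shape gives A3 G3 C3 B2.

A3 G3 C3 B2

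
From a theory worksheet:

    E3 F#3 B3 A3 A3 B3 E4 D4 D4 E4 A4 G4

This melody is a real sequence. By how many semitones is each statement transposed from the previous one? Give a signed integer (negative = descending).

5

With a 4-note motive the entries are E3, A3, D4, each up a 4th from the previous.
Counting half-steps from E3 to A3: 5.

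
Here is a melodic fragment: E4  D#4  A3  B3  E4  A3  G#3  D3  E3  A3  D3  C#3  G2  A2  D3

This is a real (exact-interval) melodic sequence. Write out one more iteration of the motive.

G2 F#2 C2 D2 G2

With a 5-note motive the entries are E4, A3, D3, each down a 5th from the previous.
So cell 4 is G2 F#2 C2 D2 G2.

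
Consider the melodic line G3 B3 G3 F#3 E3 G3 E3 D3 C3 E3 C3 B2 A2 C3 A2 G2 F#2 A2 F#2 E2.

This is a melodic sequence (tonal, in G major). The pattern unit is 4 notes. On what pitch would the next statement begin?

D2

Taking 4-note groups, the heads are G3, E3, C3, A2, F#2: the pattern moves down a 3rd.
One more step down a 3rd gives D2.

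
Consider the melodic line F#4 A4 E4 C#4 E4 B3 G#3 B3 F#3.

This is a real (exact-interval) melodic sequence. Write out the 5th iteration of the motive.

A#2 C#3 G#2

Taking 3-note groups, the heads are F#4, C#4, G#3: the pattern moves down a 4th.
Extending down a 4th: D#3 → A#2.
Statement 5 starts on A#2 and keeps the same exact contour: A#2 C#3 G#2.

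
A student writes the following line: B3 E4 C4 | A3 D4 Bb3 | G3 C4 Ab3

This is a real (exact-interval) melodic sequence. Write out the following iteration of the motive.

F3 Bb3 Gb3

The 3-note cells begin on B3, A3, G3 — each down a 2nd from the last.
Statement 4 starts on F3 and keeps the same exact contour: F3 Bb3 Gb3.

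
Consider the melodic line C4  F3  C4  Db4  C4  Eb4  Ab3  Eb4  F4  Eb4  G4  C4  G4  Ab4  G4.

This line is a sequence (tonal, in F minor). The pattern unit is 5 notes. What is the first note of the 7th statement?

Ab5

Taking 5-note groups, the heads are C4, Eb4, G4: the pattern moves up a 3rd.
Continuing: Bb4 → Db5 → F5 → Ab5. Statement 7 starts on Ab5.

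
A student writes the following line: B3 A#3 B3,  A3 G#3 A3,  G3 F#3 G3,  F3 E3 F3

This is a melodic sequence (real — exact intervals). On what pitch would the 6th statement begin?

Db3

With a 3-note motive the entries are B3, A3, G3, F3, each down a 2nd from the previous.
Extending the heads down a 2nd: Eb3 → Db3.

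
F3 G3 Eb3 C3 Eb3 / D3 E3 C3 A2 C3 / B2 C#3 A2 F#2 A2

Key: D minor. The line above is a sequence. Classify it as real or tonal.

Each cell has the same semitone pattern (2, -4, -3, 3) — intervals are preserved exactly.
And Eb3 lies outside D minor, so the sequence is real rather than tonal.

real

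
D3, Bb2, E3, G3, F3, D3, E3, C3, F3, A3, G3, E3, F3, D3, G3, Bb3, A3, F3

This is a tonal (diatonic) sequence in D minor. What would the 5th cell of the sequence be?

With a 6-note motive the entries are D3, E3, F3, each up a 2nd from the previous.
Extending up a 2nd: G3 → A3.
From A3 the diatonic shape gives A3 F3 Bb3 D4 C4 A3.

A3 F3 Bb3 D4 C4 A3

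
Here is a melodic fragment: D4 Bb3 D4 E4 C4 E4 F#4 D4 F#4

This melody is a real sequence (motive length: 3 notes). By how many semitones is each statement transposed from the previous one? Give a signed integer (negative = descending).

Taking 3-note groups, the heads are D4, E4, F#4: the pattern moves up a 2nd.
D4→E4 is 64 − 62 = 2 semitones.

2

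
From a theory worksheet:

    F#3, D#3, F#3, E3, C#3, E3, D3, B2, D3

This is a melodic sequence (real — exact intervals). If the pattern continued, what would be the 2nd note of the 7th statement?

Eb2

Grouping in 3s, the 2nd note of each cell is D#3, C#3, B2.
Carrying that down a 2nd forward: A2 → G2 → F2 → Eb2.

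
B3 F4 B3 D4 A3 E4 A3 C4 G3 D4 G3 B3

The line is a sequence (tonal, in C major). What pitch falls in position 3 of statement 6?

D3

The unit is 4 notes. Position-3 pitches of the 3 shown cells: B3, A3, G3.
Each moves down a 2nd. Continuing: F3 → E3 → D3.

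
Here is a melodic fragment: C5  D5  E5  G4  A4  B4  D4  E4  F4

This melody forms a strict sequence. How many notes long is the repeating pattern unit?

3

9 notes total. Splitting into 3 groups of 3:
C5 D5 E5 | G4 A4 B4 | D4 E4 F4
Every group is a transposition down a 4th of the one before; no shorter unit works.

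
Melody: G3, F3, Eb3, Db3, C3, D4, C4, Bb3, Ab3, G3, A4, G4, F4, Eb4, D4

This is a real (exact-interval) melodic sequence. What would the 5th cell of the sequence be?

Taking 5-note groups, the heads are G3, D4, A4: the pattern moves up a 5th.
Continuing the starts: E5 → B5.
From B5 the exact shape gives B5 A5 G5 F5 E5.

B5 A5 G5 F5 E5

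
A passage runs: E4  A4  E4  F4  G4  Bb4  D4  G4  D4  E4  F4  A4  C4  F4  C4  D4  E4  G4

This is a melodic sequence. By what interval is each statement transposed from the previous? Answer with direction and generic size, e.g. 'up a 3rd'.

Unit = 6 notes; the statements start on E4, D4, C4, moving down a 2nd each time.
From E4 to D4: down a 2nd.

down a 2nd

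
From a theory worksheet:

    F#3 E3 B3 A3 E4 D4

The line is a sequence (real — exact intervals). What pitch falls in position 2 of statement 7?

Bb5

Grouping in 2s, the 2nd note of each cell is E3, A3, D4.
Extending up a 4th: G4 → C5 → F5 → Bb5.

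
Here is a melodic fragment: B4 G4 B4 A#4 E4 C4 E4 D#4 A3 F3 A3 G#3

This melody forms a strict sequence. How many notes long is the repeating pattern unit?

There are 12 notes; a 4-note unit gives 3 cells:
B4 G4 B4 A#4 | E4 C4 E4 D#4 | A3 F3 A3 G#3
That's a consistent down a 5th shift per cell, and no other grouping gives one.

4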